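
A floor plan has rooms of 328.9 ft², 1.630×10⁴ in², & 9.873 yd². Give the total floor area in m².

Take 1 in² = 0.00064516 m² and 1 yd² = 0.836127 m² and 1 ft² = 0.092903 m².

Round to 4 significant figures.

49.33 m²

328.9 ft² × 0.092903 = 30.5558 m²
1.630×10⁴ in² × 0.00064516 = 10.5161 m²
9.873 yd² × 0.836127 = 8.25508 m²
Total: 30.5558 + 10.5161 + 8.25508 = 49.327 m²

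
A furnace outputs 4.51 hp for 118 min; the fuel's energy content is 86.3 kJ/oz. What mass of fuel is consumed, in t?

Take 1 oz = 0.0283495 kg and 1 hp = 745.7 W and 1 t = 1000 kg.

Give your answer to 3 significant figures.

4.51 hp → 3363.11 W
118 min → 7080 s
E = P × t = 3363.11 × 7080 = 2.38108×10⁷ J
86.3 kJ/oz → 3.04415×10⁶ J/kg
m = E / e_s = 2.38108×10⁷ / 3.04415×10⁶ = 7.82182 kg
In t: 7.82182 / 1000 = 0.00782182 t

0.00782 t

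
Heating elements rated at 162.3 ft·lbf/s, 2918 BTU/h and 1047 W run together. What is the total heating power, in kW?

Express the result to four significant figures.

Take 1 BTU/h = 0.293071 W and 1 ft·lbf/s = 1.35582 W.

2.122 kW

162.3 ft·lbf/s × 1.35582 = 220.05 W
2918 BTU/h × 0.293071 = 855.181 W
1047 W (already W)
Sum: 220.05 + 855.181 + 1047 = 2122.23 W
In kW: 2122.23 / 1000 = 2.12223 kW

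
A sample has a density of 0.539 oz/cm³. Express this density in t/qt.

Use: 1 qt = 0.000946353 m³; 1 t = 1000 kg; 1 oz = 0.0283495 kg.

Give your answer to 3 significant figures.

0.539 oz/cm³ × 0.0283495 kg/oz ÷ 10⁻⁶ m³/cm³ = 15280.4 kg/m³
15280.4 kg/m³ ÷ 1000 kg/t × 0.000946353 m³/qt = 0.0144607 t/qt

0.0145 t/qt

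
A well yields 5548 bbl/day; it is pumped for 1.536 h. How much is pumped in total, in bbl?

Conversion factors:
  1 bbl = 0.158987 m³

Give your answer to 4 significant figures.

355.1 bbl

5548 bbl/day → 0.010209 m³/s
1.536 h → 5529.6 s
V = Q × t = 0.010209 × 5529.6 = 56.4517 m³
In bbl: 56.4517 / 0.158987 = 355.071 bbl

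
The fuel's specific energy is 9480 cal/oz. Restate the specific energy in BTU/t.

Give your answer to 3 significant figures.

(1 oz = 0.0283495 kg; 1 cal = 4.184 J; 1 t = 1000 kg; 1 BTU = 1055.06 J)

9480 cal/oz × 4.184 J/cal ÷ 0.0283495 kg/oz = 1.39912×10⁶ J/kg
1.39912×10⁶ J/kg ÷ 1055.06 J/BTU × 1000 kg/t = 1.3261×10⁶ BTU/t

1.33×10⁶ BTU/t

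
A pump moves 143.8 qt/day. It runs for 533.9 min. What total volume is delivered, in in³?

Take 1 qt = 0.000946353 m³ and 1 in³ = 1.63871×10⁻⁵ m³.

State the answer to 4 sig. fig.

3079 in³

143.8 qt/day → 1.57506×10⁻⁶ m³/s
533.9 min → 32034 s
V = Q × t = 1.57506×10⁻⁶ × 32034 = 0.0504555 m³
In in³: 0.0504555 / 1.63871×10⁻⁵ = 3078.98 in³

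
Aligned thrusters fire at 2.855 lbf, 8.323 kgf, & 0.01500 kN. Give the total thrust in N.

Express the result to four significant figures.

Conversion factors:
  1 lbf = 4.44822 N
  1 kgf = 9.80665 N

109.3 N

2.855 lbf × 4.44822 = 12.6997 N
8.323 kgf × 9.80665 = 81.6207 N
0.01500 kN × 1000 = 15 N
Combined: 12.6997 + 81.6207 + 15 = 109.32 N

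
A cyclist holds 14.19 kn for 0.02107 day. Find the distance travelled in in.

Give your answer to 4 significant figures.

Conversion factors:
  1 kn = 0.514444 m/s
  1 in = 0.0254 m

14.19 kn × 0.514444 = 7.29996 m/s
0.02107 day × 86400 = 1820.45 s
d = v × t = 7.29996 m/s × 1820.45 s = 13289.2 m
13289.2 m ÷ (0.0254 m/in) = 523197 in

5.232×10⁵ in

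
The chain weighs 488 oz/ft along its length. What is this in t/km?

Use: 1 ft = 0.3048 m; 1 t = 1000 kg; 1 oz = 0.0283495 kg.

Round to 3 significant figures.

488 oz/ft × 0.0283495 kg/oz ÷ 0.3048 m/ft = 45.389 kg/m
45.389 kg/m ÷ 1000 kg/t × 1000 m/km = 45.389 t/km

45.4 t/km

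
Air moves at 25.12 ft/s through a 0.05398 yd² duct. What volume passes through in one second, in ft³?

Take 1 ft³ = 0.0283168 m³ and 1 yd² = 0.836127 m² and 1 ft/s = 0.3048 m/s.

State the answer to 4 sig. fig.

25.12 ft/s × 0.3048 → 7.65658 m/s
0.05398 yd² × 0.836127 → 0.0451341 m²
V = v × A × t = 7.65658 m/s × 0.0451341 m² × 1 s = 0.345573 m³
0.345573 m³ ÷ (0.0283168 m³/ft³) = 12.2038 ft³

12.20 ft³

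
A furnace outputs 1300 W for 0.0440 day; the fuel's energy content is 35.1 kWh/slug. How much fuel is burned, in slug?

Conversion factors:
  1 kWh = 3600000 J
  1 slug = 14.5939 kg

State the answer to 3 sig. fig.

0.0391 slug

0.0440 day → 3801.6 s
E = P × t = 1300 × 3801.6 = 4.94208×10⁶ J
35.1 kWh/slug → 8.65841×10⁶ J/kg
m = E / e_s = 4.94208×10⁶ / 8.65841×10⁶ = 0.570784 kg
In slug: 0.570784 / 14.5939 = 0.0391111 slug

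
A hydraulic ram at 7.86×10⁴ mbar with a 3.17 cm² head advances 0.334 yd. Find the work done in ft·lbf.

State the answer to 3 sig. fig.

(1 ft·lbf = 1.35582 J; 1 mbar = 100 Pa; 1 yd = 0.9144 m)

561 ft·lbf

7.86×10⁴ mbar → 7.86×10⁶ Pa
3.17 cm² → 3.17×10⁻⁴ m²
F = P × A = 7.86×10⁶ × 3.17×10⁻⁴ = 2491.62 N
0.334 yd → 0.30541 m
W = F × d = 2491.62 × 0.30541 = 760.966 J
In ft·lbf: 760.966 / 1.35582 = 561.259 ft·lbf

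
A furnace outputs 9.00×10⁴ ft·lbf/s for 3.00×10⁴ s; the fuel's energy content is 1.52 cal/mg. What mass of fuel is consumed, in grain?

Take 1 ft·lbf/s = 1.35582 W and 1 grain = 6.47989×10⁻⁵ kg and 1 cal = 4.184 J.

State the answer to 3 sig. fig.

9.00×10⁴ ft·lbf/s → 122024 W
E = P × t = 122024 × 30000 = 3.66072×10⁹ J
1.52 cal/mg → 6.35968×10⁶ J/kg
m = E / e_s = 3.66072×10⁹ / 6.35968×10⁶ = 575.614 kg
In grain: 575.614 / 6.47989×10⁻⁵ = 8.88308×10⁶ grain

8.88×10⁶ grain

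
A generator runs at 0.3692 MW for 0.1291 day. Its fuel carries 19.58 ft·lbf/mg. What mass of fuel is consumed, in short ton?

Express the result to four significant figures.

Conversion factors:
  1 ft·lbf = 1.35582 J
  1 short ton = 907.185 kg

0.1710 short ton

0.3692 MW → 369200 W
0.1291 day → 11154.2 s
E = P × t = 369200 × 11154.2 = 4.11813×10⁹ J
19.58 ft·lbf/mg → 2.6547×10⁷ J/kg
m = E / e_s = 4.11813×10⁹ / 2.6547×10⁷ = 155.126 kg
In short ton: 155.126 / 907.185 = 0.170997 short ton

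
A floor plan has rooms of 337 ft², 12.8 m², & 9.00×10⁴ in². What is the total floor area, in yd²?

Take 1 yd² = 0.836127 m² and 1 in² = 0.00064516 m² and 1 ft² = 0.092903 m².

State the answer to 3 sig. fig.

337 ft² × 0.092903 → 31.3083 m²
12.8 m² (already m²)
9.00×10⁴ in² × 0.00064516 → 58.0644 m²
Sum: 31.3083 + 12.8 + 58.0644 = 102.173 m²
In yd²: 102.173 / 0.836127 = 122.198 yd²

122 yd²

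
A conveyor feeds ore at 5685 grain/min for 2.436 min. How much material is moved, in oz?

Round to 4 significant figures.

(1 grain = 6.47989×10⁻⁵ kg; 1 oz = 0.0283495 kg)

31.65 oz

5685 grain/min → 0.0061397 kg/s
2.436 min → 146.16 s
m = ṁ × t = 0.0061397 × 146.16 = 0.897379 kg
In oz: 0.897379 / 0.0283495 = 31.6541 oz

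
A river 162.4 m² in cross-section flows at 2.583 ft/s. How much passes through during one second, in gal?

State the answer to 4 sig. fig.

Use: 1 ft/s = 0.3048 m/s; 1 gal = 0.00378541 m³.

3.378×10⁴ gal

2.583 ft/s × 0.3048 = 0.787298 m/s
V = v × A × t = 0.787298 m/s × 162.4 m² × 1 s = 127.857 m³
127.857 m³ ÷ (0.00378541 m³/gal) = 33776.3 gal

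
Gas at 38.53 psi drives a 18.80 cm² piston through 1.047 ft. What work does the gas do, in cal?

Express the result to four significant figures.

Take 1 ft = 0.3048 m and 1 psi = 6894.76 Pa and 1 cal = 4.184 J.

38.09 cal

38.53 psi → 265655 Pa
18.80 cm² → 0.00188 m²
F = P × A = 265655 × 0.00188 = 499.431 N
1.047 ft → 0.319126 m
W = F × d = 499.431 × 0.319126 = 159.381 J
In cal: 159.381 / 4.184 = 38.093 cal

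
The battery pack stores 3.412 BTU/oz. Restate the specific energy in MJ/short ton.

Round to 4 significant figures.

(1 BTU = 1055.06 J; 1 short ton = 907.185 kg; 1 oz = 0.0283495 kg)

3.412 BTU/oz × 1055.06 J/BTU ÷ 0.0283495 kg/oz = 126982 J/kg
126982 J/kg ÷ 1000000 J/MJ × 907.185 kg/short ton = 115.196 MJ/short ton

115.2 MJ/short ton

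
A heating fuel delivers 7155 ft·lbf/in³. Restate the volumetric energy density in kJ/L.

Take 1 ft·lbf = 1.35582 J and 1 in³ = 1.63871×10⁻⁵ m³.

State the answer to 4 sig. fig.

592.0 kJ/L

7155 ft·lbf/in³ × 1.35582 J/ft·lbf ÷ 1.63871×10⁻⁵ m³/in³ = 5.91983×10⁸ J/m³
5.91983×10⁸ J/m³ ÷ 1000 J/kJ × 0.001 m³/L = 591.983 kJ/L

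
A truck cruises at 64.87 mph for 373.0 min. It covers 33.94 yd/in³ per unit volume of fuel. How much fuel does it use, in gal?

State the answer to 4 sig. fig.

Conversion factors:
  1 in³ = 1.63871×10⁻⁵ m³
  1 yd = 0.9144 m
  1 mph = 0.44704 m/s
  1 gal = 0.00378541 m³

90.53 gal

64.87 mph → 28.9995 m/s
373.0 min → 22380 s
d = v × t = 28.9995 × 22380 = 649009 m
33.94 yd/in³ → 1.89385×10⁶ m/m³
V = d / (distance per unit fuel) = 649009 / 1.89385×10⁶ = 0.342693 m³
In gal: 0.342693 / 0.00378541 = 90.53 gal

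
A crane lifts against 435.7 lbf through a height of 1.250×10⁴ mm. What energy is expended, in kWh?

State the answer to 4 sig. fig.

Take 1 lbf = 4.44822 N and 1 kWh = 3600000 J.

435.7 lbf × 4.44822 → 1938.09 N
1.250×10⁴ mm × 0.001 → 12.5 m
W = F × d = 1938.09 N × 12.5 m = 24226.1 J
24226.1 J ÷ (3600000 J/kWh) = 0.00672947 kWh

0.006729 kWh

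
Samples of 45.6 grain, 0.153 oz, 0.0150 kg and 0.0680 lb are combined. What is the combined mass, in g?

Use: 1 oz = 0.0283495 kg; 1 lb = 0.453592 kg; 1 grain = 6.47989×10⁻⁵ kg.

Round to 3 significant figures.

45.6 grain × 6.47989×10⁻⁵ = 0.00295483 kg
0.153 oz × 0.0283495 = 0.00433747 kg
0.0150 kg (already kg)
0.0680 lb × 0.453592 = 0.0308443 kg
Sum: 0.00295483 + 0.00433747 + 0.015 + 0.0308443 = 0.0531366 kg
In g: 0.0531366 / 0.001 = 53.1366 g

53.1 g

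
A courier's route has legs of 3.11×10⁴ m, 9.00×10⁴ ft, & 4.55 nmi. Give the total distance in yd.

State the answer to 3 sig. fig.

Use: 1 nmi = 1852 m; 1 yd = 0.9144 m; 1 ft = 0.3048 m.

3.11×10⁴ m (already m)
9.00×10⁴ ft × 0.3048 = 27432 m
4.55 nmi × 1852 = 8426.6 m
Combined: 31100 + 27432 + 8426.6 = 66958.6 m
In yd: 66958.6 / 0.9144 = 73226.8 yd

7.32×10⁴ yd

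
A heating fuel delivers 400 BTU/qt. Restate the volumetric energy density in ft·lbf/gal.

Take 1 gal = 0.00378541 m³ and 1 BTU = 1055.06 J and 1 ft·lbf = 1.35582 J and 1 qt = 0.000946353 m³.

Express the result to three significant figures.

400 BTU/qt × 1055.06 J/BTU ÷ 0.000946353 m³/qt = 4.45948×10⁸ J/m³
4.45948×10⁸ J/m³ ÷ 1.35582 J/ft·lbf × 0.00378541 m³/gal = 1.24507×10⁶ ft·lbf/gal

1.25×10⁶ ft·lbf/gal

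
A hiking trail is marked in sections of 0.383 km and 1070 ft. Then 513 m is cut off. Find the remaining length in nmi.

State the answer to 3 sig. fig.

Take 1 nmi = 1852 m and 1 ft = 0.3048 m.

0.383 km × 1000 → 383 m
1070 ft × 0.3048 → 326.136 m
513 m (already m)
Sum: 383 + 326.136 − 513 = 196.136 m
In nmi: 196.136 / 1852 = 0.105905 nmi

0.106 nmi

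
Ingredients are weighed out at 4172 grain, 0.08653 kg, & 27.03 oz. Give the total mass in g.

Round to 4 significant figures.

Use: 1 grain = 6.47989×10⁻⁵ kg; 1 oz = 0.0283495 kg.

1123 g

4172 grain × 6.47989×10⁻⁵ → 0.270341 kg
0.08653 kg (already kg)
27.03 oz × 0.0283495 → 0.766287 kg
Combined: 0.270341 + 0.08653 + 0.766287 = 1.12316 kg
In g: 1.12316 / 0.001 = 1123.16 g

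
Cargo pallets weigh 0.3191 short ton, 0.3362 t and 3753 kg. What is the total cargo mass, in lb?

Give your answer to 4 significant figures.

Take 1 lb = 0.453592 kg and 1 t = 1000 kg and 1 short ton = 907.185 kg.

9653 lb

0.3191 short ton × 907.185 → 289.483 kg
0.3362 t × 1000 → 336.2 kg
3753 kg (already kg)
Combined: 289.483 + 336.2 + 3753 = 4378.68 kg
In lb: 4378.68 / 0.453592 = 9653.34 lb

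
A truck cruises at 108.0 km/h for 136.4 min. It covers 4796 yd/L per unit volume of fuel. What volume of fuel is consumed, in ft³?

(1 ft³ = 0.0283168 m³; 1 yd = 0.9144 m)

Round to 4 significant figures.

108.0 km/h → 30 m/s
136.4 min → 8184 s
d = v × t = 30 × 8184 = 245520 m
4796 yd/L → 4.38546×10⁶ m/m³
V = d / (distance per unit fuel) = 245520 / 4.38546×10⁶ = 0.055985 m³
In ft³: 0.055985 / 0.0283168 = 1.97709 ft³

1.977 ft³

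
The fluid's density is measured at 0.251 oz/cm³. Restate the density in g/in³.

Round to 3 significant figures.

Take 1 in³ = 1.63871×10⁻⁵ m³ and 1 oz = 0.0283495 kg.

117 g/in³

0.251 oz/cm³ × 0.0283495 kg/oz ÷ 10⁻⁶ m³/cm³ = 7115.72 kg/m³
7115.72 kg/m³ ÷ 0.001 kg/g × 1.63871×10⁻⁵ m³/in³ = 116.606 g/in³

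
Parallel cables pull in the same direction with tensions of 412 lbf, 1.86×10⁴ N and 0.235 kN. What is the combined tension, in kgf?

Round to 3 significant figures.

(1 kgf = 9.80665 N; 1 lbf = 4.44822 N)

412 lbf × 4.44822 = 1832.67 N
1.86×10⁴ N (already N)
0.235 kN × 1000 = 235 N
Total: 1832.67 + 18600 + 235 = 20667.7 N
In kgf: 20667.7 / 9.80665 = 2107.52 kgf

2110 kgf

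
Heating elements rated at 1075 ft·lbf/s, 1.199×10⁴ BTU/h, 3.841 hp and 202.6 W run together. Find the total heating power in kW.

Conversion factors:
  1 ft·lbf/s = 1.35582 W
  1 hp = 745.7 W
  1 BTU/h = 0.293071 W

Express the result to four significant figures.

8.038 kW

1075 ft·lbf/s × 1.35582 = 1457.51 W
1.199×10⁴ BTU/h × 0.293071 = 3513.92 W
3.841 hp × 745.7 = 2864.23 W
202.6 W (already W)
Total: 1457.51 + 3513.92 + 2864.23 + 202.6 = 8038.26 W
In kW: 8038.26 / 1000 = 8.03826 kW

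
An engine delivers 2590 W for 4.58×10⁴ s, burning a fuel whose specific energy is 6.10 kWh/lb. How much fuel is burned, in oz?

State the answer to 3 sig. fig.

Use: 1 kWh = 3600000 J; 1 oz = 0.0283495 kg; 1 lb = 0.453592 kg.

E = P × t = 2590 × 45800 = 1.18622×10⁸ J
6.10 kWh/lb → 4.84136×10⁷ J/kg
m = E / e_s = 1.18622×10⁸ / 4.84136×10⁷ = 2.45018 kg
In oz: 2.45018 / 0.0283495 = 86.4276 oz

86.4 oz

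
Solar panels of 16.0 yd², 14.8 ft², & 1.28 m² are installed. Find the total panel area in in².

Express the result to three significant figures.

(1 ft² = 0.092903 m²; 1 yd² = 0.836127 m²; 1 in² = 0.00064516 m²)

2.49×10⁴ in²

16.0 yd² × 0.836127 → 13.378 m²
14.8 ft² × 0.092903 → 1.37496 m²
1.28 m² (already m²)
Sum: 13.378 + 1.37496 + 1.28 = 16.033 m²
In in²: 16.033 / 0.00064516 = 24851.2 in²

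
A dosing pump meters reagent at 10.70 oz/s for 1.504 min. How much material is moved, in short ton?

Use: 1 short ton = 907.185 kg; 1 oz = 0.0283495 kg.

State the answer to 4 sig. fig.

0.03017 short ton

10.70 oz/s → 0.30334 kg/s
1.504 min → 90.24 s
m = ṁ × t = 0.30334 × 90.24 = 27.3734 kg
In short ton: 27.3734 / 907.185 = 0.030174 short ton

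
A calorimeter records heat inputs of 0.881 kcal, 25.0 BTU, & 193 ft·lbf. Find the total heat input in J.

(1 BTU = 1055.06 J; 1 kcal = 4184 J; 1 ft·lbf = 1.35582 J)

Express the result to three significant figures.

3.03×10⁴ J

0.881 kcal × 4184 = 3686.1 J
25.0 BTU × 1055.06 = 26376.5 J
193 ft·lbf × 1.35582 = 261.673 J
Sum: 3686.1 + 26376.5 + 261.673 = 30324.3 J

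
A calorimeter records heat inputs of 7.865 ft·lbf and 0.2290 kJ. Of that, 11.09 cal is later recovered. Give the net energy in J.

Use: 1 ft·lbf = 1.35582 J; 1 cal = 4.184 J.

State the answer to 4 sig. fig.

7.865 ft·lbf × 1.35582 → 10.6635 J
0.2290 kJ × 1000 → 229 J
11.09 cal × 4.184 → 46.4006 J
Net: 10.6635 + 229 − 46.4006 = 193.263 J

193.3 J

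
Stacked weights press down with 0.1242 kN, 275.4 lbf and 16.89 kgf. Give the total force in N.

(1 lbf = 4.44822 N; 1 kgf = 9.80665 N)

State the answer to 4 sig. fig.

0.1242 kN × 1000 = 124.2 N
275.4 lbf × 4.44822 = 1225.04 N
16.89 kgf × 9.80665 = 165.634 N
Sum: 124.2 + 1225.04 + 165.634 = 1514.87 N

1515 N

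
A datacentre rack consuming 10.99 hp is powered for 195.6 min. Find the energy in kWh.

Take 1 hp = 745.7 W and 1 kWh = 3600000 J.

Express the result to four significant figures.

26.72 kWh

10.99 hp × 745.7 → 8195.24 W
195.6 min × 60 → 11736 s
E = P × t = 8195.24 W × 11736 s = 9.61793×10⁷ J
9.61793×10⁷ J ÷ (3600000 J/kWh) = 26.7165 kWh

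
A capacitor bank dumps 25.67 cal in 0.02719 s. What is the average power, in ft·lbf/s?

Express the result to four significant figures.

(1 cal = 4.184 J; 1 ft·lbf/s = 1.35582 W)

2913 ft·lbf/s

25.67 cal × 4.184 → 107.403 J
P = E / t = 107.403 J / 0.02719 s = 3950.09 W
3950.09 W ÷ (1.35582 W/ft·lbf/s) = 2913.43 ft·lbf/s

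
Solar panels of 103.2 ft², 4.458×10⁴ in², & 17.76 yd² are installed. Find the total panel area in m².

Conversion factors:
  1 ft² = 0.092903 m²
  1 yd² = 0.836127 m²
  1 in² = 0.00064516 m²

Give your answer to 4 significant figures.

53.20 m²

103.2 ft² × 0.092903 = 9.58759 m²
4.458×10⁴ in² × 0.00064516 = 28.7612 m²
17.76 yd² × 0.836127 = 14.8496 m²
Combined: 9.58759 + 28.7612 + 14.8496 = 53.1984 m²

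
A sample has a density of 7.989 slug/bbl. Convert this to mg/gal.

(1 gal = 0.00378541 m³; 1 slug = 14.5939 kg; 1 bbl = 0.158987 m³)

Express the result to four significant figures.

7.989 slug/bbl × 14.5939 kg/slug ÷ 0.158987 m³/bbl = 733.335 kg/m³
733.335 kg/m³ ÷ 10⁻⁶ kg/mg × 0.00378541 m³/gal = 2.77597×10⁶ mg/gal

2.776×10⁶ mg/gal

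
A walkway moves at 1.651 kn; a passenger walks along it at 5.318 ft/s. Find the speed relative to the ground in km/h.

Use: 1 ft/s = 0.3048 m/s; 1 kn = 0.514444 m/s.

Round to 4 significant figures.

1.651 kn × 0.514444 → 0.849347 m/s
5.318 ft/s × 0.3048 → 1.62093 m/s
Total: 0.849347 + 1.62093 = 2.47028 m/s
In km/h: 2.47028 / (1/3.6) = 8.89301 km/h

8.893 km/h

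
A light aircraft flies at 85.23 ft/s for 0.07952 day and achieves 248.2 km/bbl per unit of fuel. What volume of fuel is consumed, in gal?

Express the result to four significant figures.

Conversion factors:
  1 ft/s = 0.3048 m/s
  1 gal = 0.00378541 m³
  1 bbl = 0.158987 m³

85.23 ft/s → 25.9781 m/s
0.07952 day → 6870.53 s
d = v × t = 25.9781 × 6870.53 = 178483 m
248.2 km/bbl → 1.56113×10⁶ m/m³
V = d / (distance per unit fuel) = 178483 / 1.56113×10⁶ = 0.114329 m³
In gal: 0.114329 / 0.00378541 = 30.2025 gal

30.20 gal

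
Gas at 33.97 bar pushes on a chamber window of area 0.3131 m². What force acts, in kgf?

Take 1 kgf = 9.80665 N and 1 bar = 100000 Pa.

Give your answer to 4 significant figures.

1.085×10⁵ kgf

33.97 bar × 100000 → 3.397×10⁶ Pa
F = P × A = 3.397×10⁶ Pa × 0.3131 m² = 1.0636×10⁶ N
1.0636×10⁶ N ÷ (9.80665 N/kgf) = 108457 kgf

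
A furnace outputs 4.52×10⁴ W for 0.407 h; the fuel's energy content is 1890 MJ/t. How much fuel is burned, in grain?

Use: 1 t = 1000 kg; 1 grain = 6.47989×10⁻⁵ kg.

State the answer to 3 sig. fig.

0.407 h → 1465.2 s
E = P × t = 45200 × 1465.2 = 6.6227×10⁷ J
1890 MJ/t → 1.89×10⁶ J/kg
m = E / e_s = 6.6227×10⁷ / 1.89×10⁶ = 35.0407 kg
In grain: 35.0407 / 6.47989×10⁻⁵ = 540761 grain

5.41×10⁵ grain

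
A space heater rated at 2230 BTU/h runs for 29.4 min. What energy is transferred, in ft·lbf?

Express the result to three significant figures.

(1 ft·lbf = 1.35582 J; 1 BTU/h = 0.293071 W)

2230 BTU/h × 0.293071 → 653.548 W
29.4 min × 60 → 1764 s
E = P × t = 653.548 W × 1764 s = 1.15286×10⁶ J
1.15286×10⁶ J ÷ (1.35582 J/ft·lbf) = 850305 ft·lbf

8.50×10⁵ ft·lbf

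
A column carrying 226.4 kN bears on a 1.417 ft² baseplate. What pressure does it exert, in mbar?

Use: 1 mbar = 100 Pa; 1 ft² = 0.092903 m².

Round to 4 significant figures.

226.4 kN × 1000 = 226400 N
1.417 ft² × 0.092903 = 0.131644 m²
P = F / A = 226400 N / 0.131644 m² = 1.71979×10⁶ Pa
1.71979×10⁶ Pa ÷ (100 Pa/mbar) = 17197.9 mbar

1.720×10⁴ mbar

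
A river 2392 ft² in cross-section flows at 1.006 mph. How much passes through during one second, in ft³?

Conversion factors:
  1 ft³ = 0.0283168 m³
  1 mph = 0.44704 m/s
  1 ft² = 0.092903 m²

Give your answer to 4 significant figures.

3529 ft³

1.006 mph × 0.44704 = 0.449722 m/s
2392 ft² × 0.092903 = 222.224 m²
V = v × A × t = 0.449722 m/s × 222.224 m² × 1 s = 99.939 m³
99.939 m³ ÷ (0.0283168 m³/ft³) = 3529.32 ft³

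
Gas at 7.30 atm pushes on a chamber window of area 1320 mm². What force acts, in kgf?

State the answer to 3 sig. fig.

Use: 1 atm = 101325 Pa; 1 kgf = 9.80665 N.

99.6 kgf

7.30 atm × 101325 = 739672 Pa
1320 mm² × 10⁻⁶ = 0.00132 m²
F = P × A = 739672 Pa × 0.00132 m² = 976.367 N
976.367 N ÷ (9.80665 N/kgf) = 99.5617 kgf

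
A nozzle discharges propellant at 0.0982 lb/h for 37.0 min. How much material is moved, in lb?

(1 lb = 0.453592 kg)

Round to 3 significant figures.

0.0982 lb/h → 1.2373×10⁻⁵ kg/s
37.0 min → 2220 s
m = ṁ × t = 1.2373×10⁻⁵ × 2220 = 0.0274681 kg
In lb: 0.0274681 / 0.453592 = 0.0605568 lb

0.0606 lb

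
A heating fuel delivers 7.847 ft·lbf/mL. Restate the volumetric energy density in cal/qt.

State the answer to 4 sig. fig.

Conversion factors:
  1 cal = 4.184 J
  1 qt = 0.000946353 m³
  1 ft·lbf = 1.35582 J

7.847 ft·lbf/mL × 1.35582 J/ft·lbf ÷ 10⁻⁶ m³/mL = 1.06391×10⁷ J/m³
1.06391×10⁷ J/m³ ÷ 4.184 J/cal × 0.000946353 m³/qt = 2406.39 cal/qt

2406 cal/qt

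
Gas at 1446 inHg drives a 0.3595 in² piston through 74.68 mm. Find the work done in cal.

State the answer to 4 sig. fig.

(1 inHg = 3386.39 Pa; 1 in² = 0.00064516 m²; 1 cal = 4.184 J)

20.27 cal

1446 inHg → 4.89672×10⁶ Pa
0.3595 in² → 2.31935×10⁻⁴ m²
F = P × A = 4.89672×10⁶ × 2.31935×10⁻⁴ = 1135.72 N
74.68 mm → 0.07468 m
W = F × d = 1135.72 × 0.07468 = 84.8156 J
In cal: 84.8156 / 4.184 = 20.2714 cal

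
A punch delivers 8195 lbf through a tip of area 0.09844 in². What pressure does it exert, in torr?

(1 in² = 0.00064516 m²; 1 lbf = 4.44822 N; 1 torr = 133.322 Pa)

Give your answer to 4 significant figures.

8195 lbf × 4.44822 = 36453.2 N
0.09844 in² × 0.00064516 = 6.35096×10⁻⁵ m²
P = F / A = 36453.2 N / 6.35096×10⁻⁵ m² = 5.73979×10⁸ Pa
5.73979×10⁸ Pa ÷ (133.322 Pa/torr) = 4.30521×10⁶ torr

4.305×10⁶ torr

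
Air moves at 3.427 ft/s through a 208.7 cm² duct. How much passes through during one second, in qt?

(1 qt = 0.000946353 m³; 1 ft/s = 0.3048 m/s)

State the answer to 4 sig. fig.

3.427 ft/s × 0.3048 → 1.04455 m/s
208.7 cm² × 0.0001 → 0.02087 m²
V = v × A × t = 1.04455 m/s × 0.02087 m² × 1 s = 0.0217998 m³
0.0217998 m³ ÷ (0.000946353 m³/qt) = 23.0356 qt

23.04 qt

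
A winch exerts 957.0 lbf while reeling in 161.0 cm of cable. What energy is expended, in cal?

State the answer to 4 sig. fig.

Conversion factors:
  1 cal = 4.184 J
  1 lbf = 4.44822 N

957.0 lbf × 4.44822 → 4256.95 N
161.0 cm × 0.01 → 1.61 m
W = F × d = 4256.95 N × 1.61 m = 6853.69 J
6853.69 J ÷ (4.184 J/cal) = 1638.07 cal

1638 cal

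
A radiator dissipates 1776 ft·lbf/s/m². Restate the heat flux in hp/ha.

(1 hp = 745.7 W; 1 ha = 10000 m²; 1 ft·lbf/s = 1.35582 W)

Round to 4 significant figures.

3.229×10⁴ hp/ha

1776 ft·lbf/s/m² × 1.35582 W/ft·lbf/s = 2407.94 W/m²
2407.94 W/m² ÷ 745.7 W/hp × 10000 m²/ha = 32291 hp/ha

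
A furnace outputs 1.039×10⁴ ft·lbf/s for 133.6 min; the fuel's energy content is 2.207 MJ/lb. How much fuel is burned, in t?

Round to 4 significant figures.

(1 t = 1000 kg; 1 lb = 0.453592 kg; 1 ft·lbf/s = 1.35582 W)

0.02321 t

1.039×10⁴ ft·lbf/s → 14087 W
133.6 min → 8016 s
E = P × t = 14087 × 8016 = 1.12921×10⁸ J
2.207 MJ/lb → 4.86561×10⁶ J/kg
m = E / e_s = 1.12921×10⁸ / 4.86561×10⁶ = 23.208 kg
In t: 23.208 / 1000 = 0.023208 t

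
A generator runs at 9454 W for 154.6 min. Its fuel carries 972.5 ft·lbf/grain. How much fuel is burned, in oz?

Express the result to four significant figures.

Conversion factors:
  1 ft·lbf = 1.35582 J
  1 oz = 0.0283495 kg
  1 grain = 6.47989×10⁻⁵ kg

154.6 min → 9276 s
E = P × t = 9454 × 9276 = 8.76953×10⁷ J
972.5 ft·lbf/grain → 2.03481×10⁷ J/kg
m = E / e_s = 8.76953×10⁷ / 2.03481×10⁷ = 4.30975 kg
In oz: 4.30975 / 0.0283495 = 152.022 oz

152.0 oz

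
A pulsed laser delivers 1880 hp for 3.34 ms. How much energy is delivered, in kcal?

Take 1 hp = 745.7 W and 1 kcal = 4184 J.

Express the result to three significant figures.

1880 hp × 745.7 → 1.40192×10⁶ W
3.34 ms × 0.001 → 0.00334 s
E = P × t = 1.40192×10⁶ W × 0.00334 s = 4682.41 J
4682.41 J ÷ (4184 J/kcal) = 1.11912 kcal

1.12 kcal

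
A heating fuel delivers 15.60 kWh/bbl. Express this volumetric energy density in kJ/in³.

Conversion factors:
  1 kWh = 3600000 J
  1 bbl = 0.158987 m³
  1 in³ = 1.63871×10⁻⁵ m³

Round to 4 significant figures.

5.789 kJ/in³

15.60 kWh/bbl × 3600000 J/kWh ÷ 0.158987 m³/bbl = 3.53236×10⁸ J/m³
3.53236×10⁸ J/m³ ÷ 1000 J/kJ × 1.63871×10⁻⁵ m³/in³ = 5.78851 kJ/in³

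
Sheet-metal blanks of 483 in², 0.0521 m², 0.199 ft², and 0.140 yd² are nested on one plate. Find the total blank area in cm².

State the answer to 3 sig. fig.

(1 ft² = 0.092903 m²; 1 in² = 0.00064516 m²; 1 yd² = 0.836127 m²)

4990 cm²

483 in² × 0.00064516 = 0.311612 m²
0.0521 m² (already m²)
0.199 ft² × 0.092903 = 0.0184877 m²
0.140 yd² × 0.836127 = 0.117058 m²
Total: 0.311612 + 0.0521 + 0.0184877 + 0.117058 = 0.499258 m²
In cm²: 0.499258 / 0.0001 = 4992.58 cm²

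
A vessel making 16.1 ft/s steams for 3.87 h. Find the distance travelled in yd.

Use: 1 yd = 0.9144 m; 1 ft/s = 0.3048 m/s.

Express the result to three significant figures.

7.48×10⁴ yd

16.1 ft/s × 0.3048 = 4.90728 m/s
3.87 h × 3600 = 13932 s
d = v × t = 4.90728 m/s × 13932 s = 68368.2 m
68368.2 m ÷ (0.9144 m/yd) = 74768.4 yd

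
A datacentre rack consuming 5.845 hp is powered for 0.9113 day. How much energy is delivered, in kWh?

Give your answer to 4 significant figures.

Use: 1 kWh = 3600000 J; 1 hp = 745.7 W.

5.845 hp × 745.7 → 4358.62 W
0.9113 day × 86400 → 78736.3 s
E = P × t = 4358.62 W × 78736.3 s = 3.43182×10⁸ J
3.43182×10⁸ J ÷ (3600000 J/kWh) = 95.3283 kWh

95.33 kWh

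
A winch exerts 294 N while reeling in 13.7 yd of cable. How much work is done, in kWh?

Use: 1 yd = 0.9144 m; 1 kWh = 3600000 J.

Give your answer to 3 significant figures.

0.00102 kWh

13.7 yd × 0.9144 = 12.5273 m
W = F × d = 294 N × 12.5273 m = 3683.03 J
3683.03 J ÷ (3600000 J/kWh) = 0.00102306 kWh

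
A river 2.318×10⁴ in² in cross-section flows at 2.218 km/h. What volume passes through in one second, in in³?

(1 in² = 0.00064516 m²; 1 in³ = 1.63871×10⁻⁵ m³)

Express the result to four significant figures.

2.218 km/h × (1/3.6) = 0.616111 m/s
2.318×10⁴ in² × 0.00064516 = 14.9548 m²
V = v × A × t = 0.616111 m/s × 14.9548 m² × 1 s = 9.21382 m³
9.21382 m³ ÷ (1.63871×10⁻⁵ m³/in³) = 562261 in³

5.623×10⁵ in³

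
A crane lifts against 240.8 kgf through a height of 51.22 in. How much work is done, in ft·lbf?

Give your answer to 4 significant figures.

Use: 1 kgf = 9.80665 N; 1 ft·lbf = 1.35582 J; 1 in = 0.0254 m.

2266 ft·lbf

240.8 kgf × 9.80665 → 2361.44 N
51.22 in × 0.0254 → 1.30099 m
W = F × d = 2361.44 N × 1.30099 m = 3072.21 J
3072.21 J ÷ (1.35582 J/ft·lbf) = 2265.94 ft·lbf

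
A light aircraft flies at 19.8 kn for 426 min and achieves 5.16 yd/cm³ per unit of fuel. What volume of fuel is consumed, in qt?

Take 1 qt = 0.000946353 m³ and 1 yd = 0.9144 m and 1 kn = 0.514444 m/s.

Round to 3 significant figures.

58.3 qt

19.8 kn → 10.186 m/s
426 min → 25560 s
d = v × t = 10.186 × 25560 = 260354 m
5.16 yd/cm³ → 4.7183×10⁶ m/m³
V = d / (distance per unit fuel) = 260354 / 4.7183×10⁶ = 0.0551796 m³
In qt: 0.0551796 / 0.000946353 = 58.3076 qt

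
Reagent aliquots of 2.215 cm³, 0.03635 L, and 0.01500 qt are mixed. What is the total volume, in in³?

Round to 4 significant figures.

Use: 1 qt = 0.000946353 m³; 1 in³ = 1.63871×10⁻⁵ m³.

2.215 cm³ × 10⁻⁶ = 2.215×10⁻⁶ m³
0.03635 L × 0.001 = 3.635×10⁻⁵ m³
0.01500 qt × 0.000946353 = 1.41953×10⁻⁵ m³
Sum: 2.215×10⁻⁶ + 3.635×10⁻⁵ + 1.41953×10⁻⁵ = 5.27603×10⁻⁵ m³
In in³: 5.27603×10⁻⁵ / 1.63871×10⁻⁵ = 3.21962 in³

3.220 in³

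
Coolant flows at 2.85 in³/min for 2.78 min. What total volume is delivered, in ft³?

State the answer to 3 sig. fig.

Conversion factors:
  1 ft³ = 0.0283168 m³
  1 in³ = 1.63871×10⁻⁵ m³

0.00459 ft³

2.85 in³/min → 7.78387×10⁻⁷ m³/s
2.78 min → 166.8 s
V = Q × t = 7.78387×10⁻⁷ × 166.8 = 1.29835×10⁻⁴ m³
In ft³: 1.29835×10⁻⁴ / 0.0283168 = 0.00458509 ft³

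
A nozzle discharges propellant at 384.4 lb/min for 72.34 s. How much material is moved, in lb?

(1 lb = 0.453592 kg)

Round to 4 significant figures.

384.4 lb/min → 2.90601 kg/s
m = ṁ × t = 2.90601 × 72.34 = 210.221 kg
In lb: 210.221 / 0.453592 = 463.458 lb

463.5 lb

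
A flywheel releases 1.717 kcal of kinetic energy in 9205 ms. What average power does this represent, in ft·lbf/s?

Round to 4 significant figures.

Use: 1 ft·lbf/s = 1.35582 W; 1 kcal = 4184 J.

1.717 kcal × 4184 → 7183.93 J
9205 ms × 0.001 → 9.205 s
P = E / t = 7183.93 J / 9.205 s = 780.438 W
780.438 W ÷ (1.35582 W/ft·lbf/s) = 575.621 ft·lbf/s

575.6 ft·lbf/s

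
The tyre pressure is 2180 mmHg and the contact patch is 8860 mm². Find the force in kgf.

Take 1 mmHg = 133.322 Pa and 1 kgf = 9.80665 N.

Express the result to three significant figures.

2180 mmHg × 133.322 = 290642 Pa
8860 mm² × 10⁻⁶ = 0.00886 m²
F = P × A = 290642 Pa × 0.00886 m² = 2575.09 N
2575.09 N ÷ (9.80665 N/kgf) = 262.586 kgf

263 kgf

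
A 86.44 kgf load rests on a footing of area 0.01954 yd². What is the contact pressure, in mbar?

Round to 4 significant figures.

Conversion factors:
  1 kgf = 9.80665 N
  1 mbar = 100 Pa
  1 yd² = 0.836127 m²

86.44 kgf × 9.80665 = 847.687 N
0.01954 yd² × 0.836127 = 0.0163379 m²
P = F / A = 847.687 N / 0.0163379 m² = 51884.7 Pa
51884.7 Pa ÷ (100 Pa/mbar) = 518.847 mbar

518.8 mbar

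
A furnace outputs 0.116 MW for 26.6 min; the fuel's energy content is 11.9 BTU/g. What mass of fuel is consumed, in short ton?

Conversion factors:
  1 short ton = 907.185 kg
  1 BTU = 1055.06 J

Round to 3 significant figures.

0.0163 short ton

0.116 MW → 116000 W
26.6 min → 1596 s
E = P × t = 116000 × 1596 = 1.85136×10⁸ J
11.9 BTU/g → 1.25552×10⁷ J/kg
m = E / e_s = 1.85136×10⁸ / 1.25552×10⁷ = 14.7458 kg
In short ton: 14.7458 / 907.185 = 0.0162545 short ton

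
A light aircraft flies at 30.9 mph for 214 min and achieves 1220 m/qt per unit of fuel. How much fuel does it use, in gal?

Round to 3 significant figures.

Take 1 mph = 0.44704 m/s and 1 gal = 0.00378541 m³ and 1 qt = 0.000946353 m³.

36.3 gal

30.9 mph → 13.8135 m/s
214 min → 12840 s
d = v × t = 13.8135 × 12840 = 177365 m
1220 m/qt → 1.28916×10⁶ m/m³
V = d / (distance per unit fuel) = 177365 / 1.28916×10⁶ = 0.137582 m³
In gal: 0.137582 / 0.00378541 = 36.3453 gal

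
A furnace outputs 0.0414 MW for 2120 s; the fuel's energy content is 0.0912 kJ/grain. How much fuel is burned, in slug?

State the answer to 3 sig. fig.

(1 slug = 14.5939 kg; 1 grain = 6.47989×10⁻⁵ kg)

0.0414 MW → 41400 W
E = P × t = 41400 × 2120 = 8.7768×10⁷ J
0.0912 kJ/grain → 1.40743×10⁶ J/kg
m = E / e_s = 8.7768×10⁷ / 1.40743×10⁶ = 62.3605 kg
In slug: 62.3605 / 14.5939 = 4.27305 slug

4.27 slug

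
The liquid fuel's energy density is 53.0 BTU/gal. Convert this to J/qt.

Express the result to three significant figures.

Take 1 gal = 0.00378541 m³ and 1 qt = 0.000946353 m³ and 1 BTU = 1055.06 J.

53.0 BTU/gal × 1055.06 J/BTU ÷ 0.00378541 m³/gal = 1.4772×10⁷ J/m³
1.4772×10⁷ J/m³ × 0.000946353 m³/qt = 13979.5 J/qt

1.40×10⁴ J/qt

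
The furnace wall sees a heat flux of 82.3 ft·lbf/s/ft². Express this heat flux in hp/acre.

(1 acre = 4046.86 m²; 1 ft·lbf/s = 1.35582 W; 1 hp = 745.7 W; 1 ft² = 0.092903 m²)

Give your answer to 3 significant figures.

6520 hp/acre

82.3 ft·lbf/s/ft² × 1.35582 W/ft·lbf/s ÷ 0.092903 m²/ft² = 1201.08 W/m²
1201.08 W/m² ÷ 745.7 W/hp × 4046.86 m²/acre = 6518.17 hp/acre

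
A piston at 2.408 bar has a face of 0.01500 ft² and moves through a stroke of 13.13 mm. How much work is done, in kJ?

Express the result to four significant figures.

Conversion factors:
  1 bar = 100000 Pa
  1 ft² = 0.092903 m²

2.408 bar → 240800 Pa
0.01500 ft² → 0.00139354 m²
F = P × A = 240800 × 0.00139354 = 335.564 N
13.13 mm → 0.01313 m
W = F × d = 335.564 × 0.01313 = 4.40596 J
In kJ: 4.40596 / 1000 = 0.00440596 kJ

0.004406 kJ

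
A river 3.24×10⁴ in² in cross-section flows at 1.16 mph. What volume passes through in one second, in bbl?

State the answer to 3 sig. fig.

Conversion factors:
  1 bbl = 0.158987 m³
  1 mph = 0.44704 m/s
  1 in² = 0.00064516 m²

1.16 mph × 0.44704 = 0.518566 m/s
3.24×10⁴ in² × 0.00064516 = 20.9032 m²
V = v × A × t = 0.518566 m/s × 20.9032 m² × 1 s = 10.8397 m³
10.8397 m³ ÷ (0.158987 m³/bbl) = 68.1798 bbl

68.2 bbl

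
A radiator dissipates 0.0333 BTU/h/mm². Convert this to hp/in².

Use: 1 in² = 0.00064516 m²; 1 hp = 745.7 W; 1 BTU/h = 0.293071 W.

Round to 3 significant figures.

0.0333 BTU/h/mm² × 0.293071 W/BTU/h ÷ 10⁻⁶ m²/mm² = 9759.26 W/m²
9759.26 W/m² ÷ 745.7 W/hp × 0.00064516 m²/in² = 0.00844345 hp/in²

0.00844 hp/in²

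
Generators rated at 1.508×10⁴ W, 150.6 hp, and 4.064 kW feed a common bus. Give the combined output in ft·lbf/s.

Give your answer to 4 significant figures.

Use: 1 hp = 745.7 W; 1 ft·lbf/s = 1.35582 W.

9.695×10⁴ ft·lbf/s

1.508×10⁴ W (already W)
150.6 hp × 745.7 → 112302 W
4.064 kW × 1000 → 4064 W
Total: 15080 + 112302 + 4064 = 131446 W
In ft·lbf/s: 131446 / 1.35582 = 96949.4 ft·lbf/s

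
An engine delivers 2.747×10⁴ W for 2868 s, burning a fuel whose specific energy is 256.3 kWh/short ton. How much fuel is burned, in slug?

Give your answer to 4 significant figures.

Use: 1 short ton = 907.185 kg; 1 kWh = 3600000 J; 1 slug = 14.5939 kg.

E = P × t = 27470 × 2868 = 7.8784×10⁷ J
256.3 kWh/short ton → 1.01708×10⁶ J/kg
m = E / e_s = 7.8784×10⁷ / 1.01708×10⁶ = 77.461 kg
In slug: 77.461 / 14.5939 = 5.30777 slug

5.308 slug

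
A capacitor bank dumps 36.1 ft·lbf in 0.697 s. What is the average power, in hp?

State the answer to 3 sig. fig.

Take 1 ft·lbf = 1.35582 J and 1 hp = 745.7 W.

0.0942 hp

36.1 ft·lbf × 1.35582 = 48.9451 J
P = E / t = 48.9451 J / 0.697 s = 70.2225 W
70.2225 W ÷ (745.7 W/hp) = 0.0941699 hp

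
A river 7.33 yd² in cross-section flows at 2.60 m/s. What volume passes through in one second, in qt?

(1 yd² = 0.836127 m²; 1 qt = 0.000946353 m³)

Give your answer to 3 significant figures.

7.33 yd² × 0.836127 = 6.12881 m²
V = v × A × t = 2.6 m/s × 6.12881 m² × 1 s = 15.9349 m³
15.9349 m³ ÷ (0.000946353 m³/qt) = 16838.2 qt

1.68×10⁴ qt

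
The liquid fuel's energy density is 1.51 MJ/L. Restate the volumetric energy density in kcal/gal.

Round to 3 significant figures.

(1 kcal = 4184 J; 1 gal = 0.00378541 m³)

1.51 MJ/L × 1000000 J/MJ ÷ 0.001 m³/L = 1.51×10⁹ J/m³
1.51×10⁹ J/m³ ÷ 4184 J/kcal × 0.00378541 m³/gal = 1366.15 kcal/gal

1370 kcal/gal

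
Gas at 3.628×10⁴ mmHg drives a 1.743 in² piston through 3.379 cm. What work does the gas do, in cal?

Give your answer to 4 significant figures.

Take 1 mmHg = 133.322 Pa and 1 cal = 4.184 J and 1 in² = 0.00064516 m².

3.628×10⁴ mmHg → 4.83692×10⁶ Pa
1.743 in² → 0.00112451 m²
F = P × A = 4.83692×10⁶ × 0.00112451 = 5439.16 N
3.379 cm → 0.03379 m
W = F × d = 5439.16 × 0.03379 = 183.789 J
In cal: 183.789 / 4.184 = 43.9266 cal

43.93 cal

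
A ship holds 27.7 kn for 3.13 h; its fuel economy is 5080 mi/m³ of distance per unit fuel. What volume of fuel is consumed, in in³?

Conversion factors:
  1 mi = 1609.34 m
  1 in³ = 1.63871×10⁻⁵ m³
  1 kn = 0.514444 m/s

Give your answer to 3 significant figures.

1200 in³

27.7 kn → 14.2501 m/s
3.13 h → 11268 s
d = v × t = 14.2501 × 11268 = 160570 m
5080 mi/m³ → 8.17545×10⁶ m/m³
V = d / (distance per unit fuel) = 160570 / 8.17545×10⁶ = 0.0196405 m³
In in³: 0.0196405 / 1.63871×10⁻⁵ = 1198.53 in³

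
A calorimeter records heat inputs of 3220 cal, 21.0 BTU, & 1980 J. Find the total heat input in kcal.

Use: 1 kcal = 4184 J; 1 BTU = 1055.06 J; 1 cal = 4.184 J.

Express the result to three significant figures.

8.99 kcal

3220 cal × 4.184 = 13472.5 J
21.0 BTU × 1055.06 = 22156.3 J
1980 J (already J)
Sum: 13472.5 + 22156.3 + 1980 = 37608.8 J
In kcal: 37608.8 / 4184 = 8.98872 kcal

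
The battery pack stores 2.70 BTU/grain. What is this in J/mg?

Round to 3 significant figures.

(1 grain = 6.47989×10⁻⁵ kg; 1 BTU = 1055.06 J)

44.0 J/mg

2.70 BTU/grain × 1055.06 J/BTU ÷ 6.47989×10⁻⁵ kg/grain = 4.39616×10⁷ J/kg
4.39616×10⁷ J/kg × 10⁻⁶ kg/mg = 43.9616 J/mg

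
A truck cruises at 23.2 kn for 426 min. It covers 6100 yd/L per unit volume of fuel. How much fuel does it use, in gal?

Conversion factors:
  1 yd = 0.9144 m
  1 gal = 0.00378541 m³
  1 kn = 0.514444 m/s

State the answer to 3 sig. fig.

14.4 gal

23.2 kn → 11.9351 m/s
426 min → 25560 s
d = v × t = 11.9351 × 25560 = 305061 m
6100 yd/L → 5.57784×10⁶ m/m³
V = d / (distance per unit fuel) = 305061 / 5.57784×10⁶ = 0.0546916 m³
In gal: 0.0546916 / 0.00378541 = 14.448 gal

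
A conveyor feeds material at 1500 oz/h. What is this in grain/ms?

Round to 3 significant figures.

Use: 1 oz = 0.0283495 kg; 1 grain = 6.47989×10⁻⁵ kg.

1500 oz/h × 0.0283495 kg/oz ÷ 3600 s/h = 0.0118123 kg/s
0.0118123 kg/s ÷ 6.47989×10⁻⁵ kg/grain × 0.001 s/ms = 0.182292 grain/ms

0.182 grain/ms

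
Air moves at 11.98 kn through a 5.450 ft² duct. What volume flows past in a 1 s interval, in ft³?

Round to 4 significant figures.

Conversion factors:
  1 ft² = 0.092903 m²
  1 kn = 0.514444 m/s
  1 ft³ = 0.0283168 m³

110.2 ft³

11.98 kn × 0.514444 = 6.16304 m/s
5.450 ft² × 0.092903 = 0.506321 m²
V = v × A × t = 6.16304 m/s × 0.506321 m² × 1 s = 3.12048 m³
3.12048 m³ ÷ (0.0283168 m³/ft³) = 110.199 ft³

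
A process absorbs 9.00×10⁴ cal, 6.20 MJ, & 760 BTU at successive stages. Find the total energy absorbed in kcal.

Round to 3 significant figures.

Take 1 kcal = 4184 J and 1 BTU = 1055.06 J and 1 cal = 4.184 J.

1760 kcal

9.00×10⁴ cal × 4.184 = 376560 J
6.20 MJ × 1000000 = 6.2×10⁶ J
760 BTU × 1055.06 = 801846 J
Sum: 376560 + 6.2×10⁶ + 801846 = 7.37841×10⁶ J
In kcal: 7.37841×10⁶ / 4184 = 1763.48 kcal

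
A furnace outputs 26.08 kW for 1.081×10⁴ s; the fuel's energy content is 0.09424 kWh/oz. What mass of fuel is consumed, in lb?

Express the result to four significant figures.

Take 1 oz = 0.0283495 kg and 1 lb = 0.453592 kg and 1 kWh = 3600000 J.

26.08 kW → 26080 W
E = P × t = 26080 × 10810 = 2.81925×10⁸ J
0.09424 kWh/oz → 1.19672×10⁷ J/kg
m = E / e_s = 2.81925×10⁸ / 1.19672×10⁷ = 23.5581 kg
In lb: 23.5581 / 0.453592 = 51.9368 lb

51.94 lb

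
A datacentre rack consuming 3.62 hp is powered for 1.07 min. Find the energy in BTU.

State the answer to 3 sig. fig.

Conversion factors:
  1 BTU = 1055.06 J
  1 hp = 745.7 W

3.62 hp × 745.7 → 2699.43 W
1.07 min × 60 → 64.2 s
E = P × t = 2699.43 W × 64.2 s = 173303 J
173303 J ÷ (1055.06 J/BTU) = 164.259 BTU

164 BTU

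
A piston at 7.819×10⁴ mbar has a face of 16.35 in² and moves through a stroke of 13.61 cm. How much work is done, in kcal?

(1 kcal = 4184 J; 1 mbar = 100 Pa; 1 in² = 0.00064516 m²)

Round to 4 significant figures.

7.819×10⁴ mbar → 7.819×10⁶ Pa
16.35 in² → 0.0105484 m²
F = P × A = 7.819×10⁶ × 0.0105484 = 82477.9 N
13.61 cm → 0.1361 m
W = F × d = 82477.9 × 0.1361 = 11225.2 J
In kcal: 11225.2 / 4184 = 2.68289 kcal

2.683 kcal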